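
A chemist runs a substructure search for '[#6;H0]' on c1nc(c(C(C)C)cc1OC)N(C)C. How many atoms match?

3

Check the 14 heavy atoms by environment: 1× n (aromatic, H0) → no; 2× c (aromatic, H1) → no; 3× c (aromatic, H0) → match; 1× O (H0) → no; 5× C (H3) → no; 1× N (H0) → no; 1× C (H1) → no.
That gives 3 matching atoms.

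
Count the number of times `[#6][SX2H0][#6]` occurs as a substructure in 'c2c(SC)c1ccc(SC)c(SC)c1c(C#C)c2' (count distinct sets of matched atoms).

3

[#6][SX2H0][#6] is the SMARTS for a thioether: an aliphatic sulfur bridging two carbons with no H on the sulfur.
The molecule carries 3 separate instances of a methylthio ether (-SCH3) meeting every constraint; each maps to a distinct set of atoms, giving 3 matches.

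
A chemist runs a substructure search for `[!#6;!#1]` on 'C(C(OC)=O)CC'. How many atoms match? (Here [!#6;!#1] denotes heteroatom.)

The query [!#6;!#1] means: not carbon and not hydrogen — any heteroatom.
Check the 7 heavy atoms by environment: 5× C → no; 2× O → match.
That gives 2 matching atoms.

2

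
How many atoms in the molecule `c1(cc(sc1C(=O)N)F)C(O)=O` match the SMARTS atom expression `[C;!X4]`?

The query [C;!X4] means: aliphatic carbon that does not have four total connections.
Check the 12 heavy atoms by environment: 1× s (aromatic, X2) → no; 4× c (aromatic, X3) → no; 2× C (X3) → match; 2× O (X1) → no; 1× N (X3) → no; 1× O (X2) → no; 1× F (X1) → no.
That gives 2 matching atoms.

2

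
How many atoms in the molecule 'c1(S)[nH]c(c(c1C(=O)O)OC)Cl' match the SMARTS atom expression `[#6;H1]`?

0

The query [#6;H1] means: any carbon bearing exactly one hydrogen.
Check the 12 heavy atoms by environment: 1× n (aromatic, H1) → no; 4× c (aromatic, H0) → no; 2× O (H0) → no; 1× C (H3) → no; 1× C (H0) → no; 1× O (H1) → no; 1× Cl (H0) → no; 1× S (H1) → no.
No environment satisfies the query, so 0 matching atoms.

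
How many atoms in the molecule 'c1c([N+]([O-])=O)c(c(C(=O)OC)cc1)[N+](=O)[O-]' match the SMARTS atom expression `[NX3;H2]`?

0

The query [NX3;H2] means: aliphatic N with 3 total connections, two of them H — an -NH2 nitrogen (amine or amide).
Check the 16 heavy atoms by environment: 3× c (aromatic, H1, X3) → no; 3× c (aromatic, H0, X3) → no; 1× C (H0, X3) → no; 3× O (H0, X1) → no; 1× O (H0, X2) → no; 1× C (H3, X4) → no; 2× N (charge +1, H0, X3) → no; 2× O (charge -1, H0, X1) → no.
No environment satisfies the query, so 0 matching atoms.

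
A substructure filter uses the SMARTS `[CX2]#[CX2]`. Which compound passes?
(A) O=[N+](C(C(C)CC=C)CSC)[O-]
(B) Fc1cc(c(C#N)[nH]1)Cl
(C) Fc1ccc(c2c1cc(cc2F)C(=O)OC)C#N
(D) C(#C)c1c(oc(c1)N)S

D

[CX2]#[CX2] describes a carbon-carbon triple bond (an alkyne).
(A) has a vinyl group (-CH=CH2) but the C=C is a double bond; both carbons are CX3, not CX2.
(B) has a nitrile (-C#N) but the triple bond is C#N, not C#C.
(C) has a nitrile (-C#N) but the triple bond is C#N, not C#C.
(D) contains an ethynyl group (-C#CH), which satisfies every atom and bond constraint.
So the answer is (D).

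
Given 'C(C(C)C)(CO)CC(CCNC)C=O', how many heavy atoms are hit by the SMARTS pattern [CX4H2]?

The query [CX4H2] means: sp3 carbon (X4) with exactly two hydrogens.
Check the 14 heavy atoms by environment: 4× C (H2, X4) → match; 3× C (H1, X4) → no; 1× C (H1, X3) → no; 1× O (H0, X1) → no; 1× O (H1, X2) → no; 3× C (H3, X4) → no; 1× N (H1, X3) → no.
That gives 4 matching atoms.

4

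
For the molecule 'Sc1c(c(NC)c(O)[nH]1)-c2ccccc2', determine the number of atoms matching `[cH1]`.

5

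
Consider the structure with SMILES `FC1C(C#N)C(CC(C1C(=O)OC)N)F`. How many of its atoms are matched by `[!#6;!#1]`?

6

The query [!#6;!#1] means: not carbon and not hydrogen — any heteroatom.
Check the 15 heavy atoms by environment: 9× C → no; 2× F → match; 2× O → match; 2× N → match.
Summing the matching environments: 2 + 2 + 2 = 6 matching atoms.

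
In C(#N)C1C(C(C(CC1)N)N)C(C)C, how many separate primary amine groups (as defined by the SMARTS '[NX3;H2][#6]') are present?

2

[NX3;H2][#6] is the SMARTS for a primary amine: a trivalent nitrogen with two H attached to carbon.
The molecule carries 2 separate instances of a primary amino group (-NH2) meeting every constraint; each maps to a distinct set of atoms, giving 2 matches.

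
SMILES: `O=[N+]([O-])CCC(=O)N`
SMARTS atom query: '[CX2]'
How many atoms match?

The query [CX2] means: C with X2: aliphatic carbon with exactly 2 total connections.
Check the 8 heavy atoms by environment: 2× C (X4) → no; 1× N (charge +1, X3) → no; 1× O (charge -1, X1) → no; 2× O (X1) → no; 1× C (X3) → no; 1× N (X3) → no.
No environment satisfies the query, so 0 matching atoms.

0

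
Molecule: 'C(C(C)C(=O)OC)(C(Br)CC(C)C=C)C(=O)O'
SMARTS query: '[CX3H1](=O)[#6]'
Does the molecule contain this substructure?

The pattern [CX3H1](=O)[#6] describes an sp2 carbon with one H, double-bonded to O and single-bonded to carbon — an aldehyde.
The closest candidate here is a methyl-ester group (-C(=O)OCH3), but the carbonyl carbon has H0, not H1. No other fragment satisfies the full query, so there is no match.

No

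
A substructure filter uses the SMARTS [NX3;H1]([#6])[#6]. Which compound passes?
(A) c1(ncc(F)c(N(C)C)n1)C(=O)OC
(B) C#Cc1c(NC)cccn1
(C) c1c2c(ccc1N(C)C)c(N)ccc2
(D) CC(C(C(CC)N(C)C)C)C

[NX3;H1]([#6])[#6] describes a trivalent nitrogen with one H, bonded to two carbons (a secondary amine).
(A) has a dimethylamino group (-N(CH3)2) but the nitrogen has H0, not H1.
(B) contains an N-methylamino group (-NHCH3), which satisfies every atom and bond constraint.
(C) has a primary amino group (-NH2) but the nitrogen has H2 and only one carbon neighbour.
(D) has a dimethylamino group (-N(CH3)2) but the nitrogen has H0, not H1.
So the answer is (B).

B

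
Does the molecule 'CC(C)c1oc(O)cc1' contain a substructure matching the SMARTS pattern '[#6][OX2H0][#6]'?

No

The pattern [#6][OX2H0][#6] describes an aliphatic oxygen bridging two carbons with no H on the oxygen — an ether.
The closest candidate here is a hydroxyl group (-OH), but the oxygen has H1, not H0 bridging two carbons. No other fragment satisfies the full query, so there is no match.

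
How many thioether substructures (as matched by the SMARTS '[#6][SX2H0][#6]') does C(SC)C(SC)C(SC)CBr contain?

3

[#6][SX2H0][#6] is the SMARTS for a thioether: an aliphatic sulfur bridging two carbons with no H on the sulfur.
The molecule carries 3 separate instances of a methylthio ether (-SCH3) meeting every constraint; each maps to a distinct set of atoms, giving 3 matches.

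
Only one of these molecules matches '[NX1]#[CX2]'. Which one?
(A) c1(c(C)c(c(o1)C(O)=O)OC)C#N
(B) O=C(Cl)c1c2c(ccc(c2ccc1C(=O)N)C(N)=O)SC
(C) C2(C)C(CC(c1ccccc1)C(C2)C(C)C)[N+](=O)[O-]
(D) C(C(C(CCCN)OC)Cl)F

[NX1]#[CX2] describes a nitrogen triple-bonded to a two-connected carbon (a nitrile).
(A) contains a nitrile (-C#N), which satisfies every atom and bond constraint.
(B) has a primary amide (-C(=O)NH2) but the nitrogen is NX3, not NX1.
(C) has a nitro group (-[N+](=O)[O-]) but there is no C#N triple bond.
(D) has a primary amino group (-NH2) but the nitrogen is NX3 (three connections), not NX1 triple-bonded.
So the answer is (A).

A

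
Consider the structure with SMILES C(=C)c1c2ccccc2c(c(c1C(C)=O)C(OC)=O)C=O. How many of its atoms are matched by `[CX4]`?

Check the 21 heavy atoms by environment: 10× c (aromatic, X3) → no; 5× C (X3) → no; 3× O (X1) → no; 2× C (X4) → match; 1× O (X2) → no.
That gives 2 matching atoms.

2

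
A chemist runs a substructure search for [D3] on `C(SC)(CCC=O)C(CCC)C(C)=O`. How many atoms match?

Check the 14 heavy atoms by environment: 5× C (D2) → no; 3× C (D3) → match; 2× O (D1) → no; 3× C (D1) → no; 1× S (D2) → no.
That gives 3 matching atoms.

3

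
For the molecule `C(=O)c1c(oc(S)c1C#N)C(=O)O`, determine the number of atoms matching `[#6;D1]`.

0

The query [#6;D1] means: carbon bonded to exactly one heavy atom.
Check the 13 heavy atoms by environment: 1× o (aromatic, D2) → no; 4× c (aromatic, D3) → no; 2× C (D2) → no; 1× N (D1) → no; 1× C (D3) → no; 3× O (D1) → no; 1× S (D1) → no.
No environment satisfies the query, so 0 matching atoms.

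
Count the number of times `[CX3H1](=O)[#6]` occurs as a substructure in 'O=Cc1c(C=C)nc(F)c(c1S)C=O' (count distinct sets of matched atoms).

2

[CX3H1](=O)[#6] is the SMARTS for an aldehyde: an sp2 carbon with one H, double-bonded to O and single-bonded to carbon.
The molecule carries 2 separate instances of an aldehyde (-CHO) meeting every constraint; each maps to a distinct set of atoms, giving 2 matches.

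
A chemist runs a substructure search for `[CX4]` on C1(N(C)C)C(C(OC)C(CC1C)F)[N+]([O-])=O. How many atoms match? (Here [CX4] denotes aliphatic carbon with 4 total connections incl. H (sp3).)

The query [CX4] means: C with X4: aliphatic carbon with exactly 4 total connections (bonds + H).
Check the 16 heavy atoms by environment: 10× C (X4) → match; 1× N (X3) → no; 1× O (X2) → no; 1× F (X1) → no; 1× N (charge +1, X3) → no; 1× O (charge -1, X1) → no; 1× O (X1) → no.
That gives 10 matching atoms.

10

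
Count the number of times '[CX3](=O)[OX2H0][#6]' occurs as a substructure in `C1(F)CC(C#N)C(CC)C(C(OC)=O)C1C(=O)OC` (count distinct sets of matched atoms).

2

[CX3](=O)[OX2H0][#6] is the SMARTS for an ester: a carbonyl carbon bonded to an oxygen that is itself bonded to carbon (no H on that O).
The molecule carries 2 separate instances of a methyl-ester group (-C(=O)OCH3) meeting every constraint; each maps to a distinct set of atoms, giving 2 matches.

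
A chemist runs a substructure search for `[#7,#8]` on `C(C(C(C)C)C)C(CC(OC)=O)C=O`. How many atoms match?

3

Check the 14 heavy atoms by environment: 11× C → no; 3× O → match.
That gives 3 matching atoms.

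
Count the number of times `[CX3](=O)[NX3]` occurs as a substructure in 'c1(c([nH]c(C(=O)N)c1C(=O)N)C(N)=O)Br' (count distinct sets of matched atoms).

[CX3](=O)[NX3] is the SMARTS for an amide: a carbonyl carbon bonded to a trivalent nitrogen.
The molecule carries 3 separate instances of a primary amide (-C(=O)NH2) meeting every constraint; each maps to a distinct set of atoms, giving 3 matches.

3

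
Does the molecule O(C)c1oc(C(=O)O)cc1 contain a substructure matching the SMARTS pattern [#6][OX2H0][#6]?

The pattern [#6][OX2H0][#6] describes an aliphatic oxygen bridging two carbons with no H on the oxygen — an ether.
The molecule carries a methoxy ether (-OCH3), whose atoms satisfy every constraint of the query, so the pattern matches.

Yes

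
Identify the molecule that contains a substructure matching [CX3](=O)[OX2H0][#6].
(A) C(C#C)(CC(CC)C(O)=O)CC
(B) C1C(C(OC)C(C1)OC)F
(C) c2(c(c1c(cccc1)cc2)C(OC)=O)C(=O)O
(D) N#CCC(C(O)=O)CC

[CX3](=O)[OX2H0][#6] describes a carbonyl carbon bonded to an oxygen that is itself bonded to carbon (no H on that O) (an ester).
(A) has a carboxylic acid group (-C(=O)OH) but the singly-bonded O carries H (OX2H1, not H0).
(B) has a methoxy ether (-OCH3) but the ether oxygen is not adjacent to a C=O carbon.
(C) contains a methyl-ester group (-C(=O)OCH3), which satisfies every atom and bond constraint.
(D) has a carboxylic acid group (-C(=O)OH) but the singly-bonded O carries H (OX2H1, not H0).
So the answer is (C).

C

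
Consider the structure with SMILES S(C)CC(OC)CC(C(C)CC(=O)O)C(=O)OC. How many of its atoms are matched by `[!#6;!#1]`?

6

Check the 18 heavy atoms by environment: 12× C → no; 5× O → match; 1× S → match.
Summing the matching environments: 5 + 1 = 6 matching atoms.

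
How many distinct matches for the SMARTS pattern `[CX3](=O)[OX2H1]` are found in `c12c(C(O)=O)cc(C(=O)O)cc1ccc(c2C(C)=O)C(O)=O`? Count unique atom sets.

3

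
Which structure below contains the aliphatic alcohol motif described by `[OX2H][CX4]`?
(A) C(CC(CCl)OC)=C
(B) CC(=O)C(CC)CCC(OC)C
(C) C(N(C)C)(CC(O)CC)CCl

[OX2H][CX4] describes a hydroxyl oxygen bound to an sp3 (X4) carbon (an aliphatic alcohol).
(A) has a methoxy ether (-OCH3) but the oxygen has H0 (ether), not H1.
(B) has a methoxy ether (-OCH3) but the oxygen has H0 (ether), not H1.
(C) contains a hydroxyl group (-OH), which satisfies every atom and bond constraint.
So the answer is (C).

C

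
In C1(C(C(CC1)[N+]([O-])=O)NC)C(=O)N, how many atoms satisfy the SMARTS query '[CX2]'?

0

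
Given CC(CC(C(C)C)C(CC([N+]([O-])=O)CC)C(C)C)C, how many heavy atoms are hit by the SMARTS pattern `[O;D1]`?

The query [O;D1] means: aliphatic oxygen bonded to exactly one heavy atom.
Check the 19 heavy atoms by environment: 3× C (D2) → no; 6× C (D3) → no; 7× C (D1) → no; 1× N (charge +1, D3) → no; 1× O (charge -1, D1) → match; 1× O (D1) → match.
Summing the matching environments: 1 + 1 = 2 matching atoms.

2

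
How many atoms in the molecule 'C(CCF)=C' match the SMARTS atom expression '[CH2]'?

3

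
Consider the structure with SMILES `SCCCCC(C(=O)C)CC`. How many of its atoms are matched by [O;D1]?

1

The query [O;D1] means: aliphatic oxygen bonded to exactly one heavy atom.
Check the 11 heavy atoms by environment: 5× C (D2) → no; 2× C (D3) → no; 2× C (D1) → no; 1× S (D1) → no; 1× O (D1) → match.
That gives 1 matching atom.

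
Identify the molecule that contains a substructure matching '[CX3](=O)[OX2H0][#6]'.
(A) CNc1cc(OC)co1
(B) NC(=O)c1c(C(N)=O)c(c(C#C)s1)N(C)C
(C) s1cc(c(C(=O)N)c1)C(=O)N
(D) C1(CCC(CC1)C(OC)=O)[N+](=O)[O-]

D

[CX3](=O)[OX2H0][#6] describes a carbonyl carbon bonded to an oxygen that is itself bonded to carbon (no H on that O) (an ester).
(A) has a methoxy ether (-OCH3) but the ether oxygen is not adjacent to a C=O carbon.
(B) has a primary amide (-C(=O)NH2) but the carbonyl is bonded to N, not to an O-C linkage.
(C) has a primary amide (-C(=O)NH2) but the carbonyl is bonded to N, not to an O-C linkage.
(D) contains a methyl-ester group (-C(=O)OCH3), which satisfies every atom and bond constraint.
So the answer is (D).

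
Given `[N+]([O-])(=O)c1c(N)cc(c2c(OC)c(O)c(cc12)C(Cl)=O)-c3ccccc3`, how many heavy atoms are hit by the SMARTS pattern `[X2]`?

The query [X2] means: any atom with exactly two total connections (bonds + H).
Check the 26 heavy atoms by environment: 16× c (aromatic, X3) → no; 1× N (charge +1, X3) → no; 1× O (charge -1, X1) → no; 2× O (X1) → no; 1× N (X3) → no; 1× C (X3) → no; 1× Cl (X1) → no; 2× O (X2) → match; 1× C (X4) → no.
That gives 2 matching atoms.

2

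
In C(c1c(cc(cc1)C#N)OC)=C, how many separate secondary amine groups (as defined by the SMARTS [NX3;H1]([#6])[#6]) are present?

0

[NX3;H1]([#6])[#6] is the SMARTS for a secondary amine: a trivalent nitrogen with one H, bonded to two carbons.
No fragment in the molecule satisfies every constraint, giving 0 matches.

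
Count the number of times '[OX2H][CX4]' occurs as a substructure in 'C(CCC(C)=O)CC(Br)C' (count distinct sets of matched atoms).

0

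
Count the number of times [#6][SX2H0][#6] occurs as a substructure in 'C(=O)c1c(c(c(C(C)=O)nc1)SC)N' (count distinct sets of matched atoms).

1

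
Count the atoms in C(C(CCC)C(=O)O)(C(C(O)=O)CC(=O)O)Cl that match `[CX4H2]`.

The query [CX4H2] means: sp3 carbon (X4) with exactly two hydrogens.
Check the 17 heavy atoms by environment: 3× C (H2, X4) → match; 3× C (H1, X4) → no; 3× C (H0, X3) → no; 3× O (H0, X1) → no; 3× O (H1, X2) → no; 1× C (H3, X4) → no; 1× Cl (H0, X1) → no.
That gives 3 matching atoms.

3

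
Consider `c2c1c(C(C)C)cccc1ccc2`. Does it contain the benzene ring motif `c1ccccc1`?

The pattern c1ccccc1 describes six aromatic carbons in a ring — a benzene ring.
The required atom environment is present in the molecule, so the pattern matches.

Yes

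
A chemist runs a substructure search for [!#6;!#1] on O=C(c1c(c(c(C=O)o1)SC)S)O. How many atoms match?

6

The query [!#6;!#1] means: not carbon and not hydrogen — any heteroatom.
Check the 13 heavy atoms by environment: 1× o (aromatic) → match; 4× c (aromatic) → no; 2× S → match; 3× C → no; 3× O → match.
Summing the matching environments: 1 + 2 + 3 = 6 matching atoms.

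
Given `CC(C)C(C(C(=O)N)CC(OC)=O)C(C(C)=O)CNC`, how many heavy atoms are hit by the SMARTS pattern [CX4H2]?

2

The query [CX4H2] means: sp3 carbon (X4) with exactly two hydrogens.
Check the 20 heavy atoms by environment: 2× C (H2, X4) → match; 4× C (H1, X4) → no; 3× C (H0, X3) → no; 3× O (H0, X1) → no; 5× C (H3, X4) → no; 1× N (H1, X3) → no; 1× O (H0, X2) → no; 1× N (H2, X3) → no.
That gives 2 matching atoms.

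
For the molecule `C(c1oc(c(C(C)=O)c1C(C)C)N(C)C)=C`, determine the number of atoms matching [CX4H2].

The query [CX4H2] means: sp3 carbon (X4) with exactly two hydrogens.
Check the 16 heavy atoms by environment: 1× o (aromatic, H0, X2) → no; 4× c (aromatic, H0, X3) → no; 1× C (H1, X3) → no; 1× C (H2, X3) → no; 1× C (H1, X4) → no; 5× C (H3, X4) → no; 1× C (H0, X3) → no; 1× O (H0, X1) → no; 1× N (H0, X3) → no.
No environment satisfies the query, so 0 matching atoms.

0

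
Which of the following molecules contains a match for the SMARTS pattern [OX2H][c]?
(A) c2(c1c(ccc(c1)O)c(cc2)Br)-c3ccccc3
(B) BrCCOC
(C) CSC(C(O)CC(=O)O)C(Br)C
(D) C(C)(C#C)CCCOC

[OX2H][c] describes a hydroxyl oxygen attached to an aromatic carbon (a phenol).
(A) contains a hydroxyl group (-OH), which satisfies every atom and bond constraint.
(B) has a methoxy ether (-OCH3) but the oxygen has H0, not H1.
(C) has a hydroxyl group (-OH) but the -OH is on an aliphatic carbon, not an aromatic c.
(D) has a methoxy ether (-OCH3) but the oxygen has H0, not H1.
So the answer is (A).

A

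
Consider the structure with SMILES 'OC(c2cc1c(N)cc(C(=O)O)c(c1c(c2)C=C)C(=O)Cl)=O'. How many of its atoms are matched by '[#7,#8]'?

6

The query [#7,#8] means: nitrogen or oxygen (comma = OR).
Check the 22 heavy atoms by environment: 10× c (aromatic) → no; 5× C → no; 1× N → match; 5× O → match; 1× Cl → no.
Summing the matching environments: 1 + 5 = 6 matching atoms.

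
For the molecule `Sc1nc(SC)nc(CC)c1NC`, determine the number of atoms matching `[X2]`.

4

The query [X2] means: any atom with exactly two total connections (bonds + H).
Check the 13 heavy atoms by environment: 2× n (aromatic, X2) → match; 4× c (aromatic, X3) → no; 4× C (X4) → no; 2× S (X2) → match; 1× N (X3) → no.
Summing the matching environments: 2 + 2 = 4 matching atoms.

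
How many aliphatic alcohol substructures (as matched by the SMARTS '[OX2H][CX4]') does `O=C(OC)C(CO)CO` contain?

[OX2H][CX4] is the SMARTS for an aliphatic alcohol: a hydroxyl oxygen bound to an sp3 (X4) carbon.
The molecule carries 2 separate instances of a hydroxyl group (-OH) meeting every constraint; each maps to a distinct set of atoms, giving 2 matches.

2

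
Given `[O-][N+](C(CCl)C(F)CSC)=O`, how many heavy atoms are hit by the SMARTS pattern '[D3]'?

The query [D3] means: atom with exactly three heavy-atom neighbours.
Check the 11 heavy atoms by environment: 2× C (D2) → no; 2× C (D3) → match; 1× F (D1) → no; 1× Cl (D1) → no; 1× S (D2) → no; 1× C (D1) → no; 1× N (charge +1, D3) → match; 1× O (charge -1, D1) → no; 1× O (D1) → no.
Summing the matching environments: 2 + 1 = 3 matching atoms.

3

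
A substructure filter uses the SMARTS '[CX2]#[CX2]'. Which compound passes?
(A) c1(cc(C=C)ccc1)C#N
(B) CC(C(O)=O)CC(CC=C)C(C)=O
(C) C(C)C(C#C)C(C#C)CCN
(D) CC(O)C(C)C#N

C

[CX2]#[CX2] describes a carbon-carbon triple bond (an alkyne).
(A) has a vinyl group (-CH=CH2) but the C=C is a double bond; both carbons are CX3, not CX2.
(B) has a vinyl group (-CH=CH2) but the C=C is a double bond; both carbons are CX3, not CX2.
(C) contains an ethynyl group (-C#CH), which satisfies every atom and bond constraint.
(D) has a nitrile (-C#N) but the triple bond is C#N, not C#C.
So the answer is (C).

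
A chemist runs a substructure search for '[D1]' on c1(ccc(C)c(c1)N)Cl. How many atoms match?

The query [D1] means: atom with exactly one heavy-atom neighbour (degree 1).
Check the 9 heavy atoms by environment: 3× c (aromatic, D2) → no; 3× c (aromatic, D3) → no; 1× C (D1) → match; 1× N (D1) → match; 1× Cl (D1) → match.
Summing the matching environments: 1 + 1 + 1 = 3 matching atoms.

3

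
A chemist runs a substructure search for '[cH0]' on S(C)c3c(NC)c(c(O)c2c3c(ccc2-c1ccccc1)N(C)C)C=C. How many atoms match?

9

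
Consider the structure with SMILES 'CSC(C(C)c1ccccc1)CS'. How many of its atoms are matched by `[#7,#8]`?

0

The query [#7,#8] means: nitrogen or oxygen (comma = OR).
Check the 13 heavy atoms by environment: 5× C → no; 2× S → no; 6× c (aromatic) → no.
No environment satisfies the query, so 0 matching atoms.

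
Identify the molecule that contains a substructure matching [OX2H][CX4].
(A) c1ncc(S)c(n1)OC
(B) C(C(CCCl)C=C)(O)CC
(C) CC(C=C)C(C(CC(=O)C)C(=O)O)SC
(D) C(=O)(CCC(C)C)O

B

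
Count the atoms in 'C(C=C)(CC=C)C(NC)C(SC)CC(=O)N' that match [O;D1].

1

The query [O;D1] means: aliphatic oxygen bonded to exactly one heavy atom.
Check the 16 heavy atoms by environment: 4× C (D2) → no; 4× C (D3) → no; 1× O (D1) → match; 1× N (D1) → no; 1× S (D2) → no; 4× C (D1) → no; 1× N (D2) → no.
That gives 1 matching atom.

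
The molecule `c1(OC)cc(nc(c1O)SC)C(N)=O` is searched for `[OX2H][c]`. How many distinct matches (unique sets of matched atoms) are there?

1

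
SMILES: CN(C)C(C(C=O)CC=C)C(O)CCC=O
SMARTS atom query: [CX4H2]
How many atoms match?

3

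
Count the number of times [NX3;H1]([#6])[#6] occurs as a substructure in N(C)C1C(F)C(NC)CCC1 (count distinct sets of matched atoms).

[NX3;H1]([#6])[#6] is the SMARTS for a secondary amine: a trivalent nitrogen with one H, bonded to two carbons.
The molecule carries 2 separate instances of an N-methylamino group (-NHCH3) meeting every constraint; each maps to a distinct set of atoms, giving 2 matches.

2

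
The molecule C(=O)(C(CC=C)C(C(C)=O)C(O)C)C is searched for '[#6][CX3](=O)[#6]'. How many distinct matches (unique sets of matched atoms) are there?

2

[#6][CX3](=O)[#6] is the SMARTS for a ketone: a carbonyl carbon (no H) flanked by two carbons.
The molecule carries 2 separate instances of an acetyl/ketone group (-C(=O)CH3) meeting every constraint; each maps to a distinct set of atoms, giving 2 matches.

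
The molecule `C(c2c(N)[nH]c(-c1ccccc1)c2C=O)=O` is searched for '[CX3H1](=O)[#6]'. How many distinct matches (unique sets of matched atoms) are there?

2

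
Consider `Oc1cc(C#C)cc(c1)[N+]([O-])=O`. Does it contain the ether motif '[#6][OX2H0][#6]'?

No

The pattern [#6][OX2H0][#6] describes an aliphatic oxygen bridging two carbons with no H on the oxygen — an ether.
The closest candidate here is a hydroxyl group (-OH), but the oxygen has H1, not H0 bridging two carbons. No other fragment satisfies the full query, so there is no match.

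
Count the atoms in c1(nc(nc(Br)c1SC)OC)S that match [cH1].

0

Check the 12 heavy atoms by environment: 2× n (aromatic, H0) → no; 4× c (aromatic, H0) → no; 1× O (H0) → no; 2× C (H3) → no; 1× S (H0) → no; 1× Br (H0) → no; 1× S (H1) → no.
No environment satisfies the query, so 0 matching atoms.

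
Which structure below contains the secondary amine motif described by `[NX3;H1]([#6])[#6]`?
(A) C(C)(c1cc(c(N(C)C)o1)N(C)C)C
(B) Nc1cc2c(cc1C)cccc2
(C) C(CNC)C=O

[NX3;H1]([#6])[#6] describes a trivalent nitrogen with one H, bonded to two carbons (a secondary amine).
(A) has a dimethylamino group (-N(CH3)2) but the nitrogen has H0, not H1.
(B) has a primary amino group (-NH2) but the nitrogen has H2 and only one carbon neighbour.
(C) contains an N-methylamino group (-NHCH3), which satisfies every atom and bond constraint.
So the answer is (C).

C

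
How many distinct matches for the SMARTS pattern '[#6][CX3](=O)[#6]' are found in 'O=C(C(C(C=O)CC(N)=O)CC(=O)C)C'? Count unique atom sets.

2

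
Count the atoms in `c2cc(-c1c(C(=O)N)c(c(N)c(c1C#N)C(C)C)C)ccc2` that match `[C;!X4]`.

2

The query [C;!X4] means: aliphatic carbon that does not have four total connections.
Check the 22 heavy atoms by environment: 12× c (aromatic, X3) → no; 4× C (X4) → no; 1× C (X2) → match; 1× N (X1) → no; 2× N (X3) → no; 1× C (X3) → match; 1× O (X1) → no.
Summing the matching environments: 1 + 1 = 2 matching atoms.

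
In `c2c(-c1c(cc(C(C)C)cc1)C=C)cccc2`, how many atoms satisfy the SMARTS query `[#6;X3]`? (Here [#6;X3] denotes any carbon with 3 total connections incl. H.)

14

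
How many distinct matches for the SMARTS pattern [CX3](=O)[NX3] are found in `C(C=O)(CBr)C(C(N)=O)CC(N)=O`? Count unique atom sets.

2

[CX3](=O)[NX3] is the SMARTS for an amide: a carbonyl carbon bonded to a trivalent nitrogen.
The molecule carries 2 separate instances of a primary amide (-C(=O)NH2) meeting every constraint; each maps to a distinct set of atoms, giving 2 matches.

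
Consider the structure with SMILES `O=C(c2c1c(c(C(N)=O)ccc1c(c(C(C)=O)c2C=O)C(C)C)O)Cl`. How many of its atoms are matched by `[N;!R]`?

1

The query [N;!R] means: aliphatic nitrogen not in a ring.
Check the 25 heavy atoms by environment: 10× c (aromatic, in 6-ring) → no; 8× C (acyclic) → no; 5× O (acyclic) → no; 1× Cl (acyclic) → no; 1× N (acyclic) → match.
That gives 1 matching atom.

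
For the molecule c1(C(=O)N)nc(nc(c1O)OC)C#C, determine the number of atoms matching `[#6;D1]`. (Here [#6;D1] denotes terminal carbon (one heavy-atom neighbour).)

2

The query [#6;D1] means: carbon bonded to exactly one heavy atom.
Check the 14 heavy atoms by environment: 2× n (aromatic, D2) → no; 4× c (aromatic, D3) → no; 1× C (D2) → no; 2× C (D1) → match; 1× C (D3) → no; 2× O (D1) → no; 1× N (D1) → no; 1× O (D2) → no.
That gives 2 matching atoms.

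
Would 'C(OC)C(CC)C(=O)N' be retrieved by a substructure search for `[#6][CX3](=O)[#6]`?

No

The pattern [#6][CX3](=O)[#6] describes a carbonyl carbon (no H) flanked by two carbons — a ketone.
The closest candidate here is a primary amide (-C(=O)NH2), but one neighbour of the carbonyl carbon is N, not C. No other fragment satisfies the full query, so there is no match.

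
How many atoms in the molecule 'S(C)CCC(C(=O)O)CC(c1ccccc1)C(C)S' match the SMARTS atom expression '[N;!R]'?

0

The query [N;!R] means: aliphatic nitrogen not in a ring.
Check the 19 heavy atoms by environment: 9× C (acyclic) → no; 2× S (acyclic) → no; 2× O (acyclic) → no; 6× c (aromatic, in 6-ring) → no.
No environment satisfies the query, so 0 matching atoms.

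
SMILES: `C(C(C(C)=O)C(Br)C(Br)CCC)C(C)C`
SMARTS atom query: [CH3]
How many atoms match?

4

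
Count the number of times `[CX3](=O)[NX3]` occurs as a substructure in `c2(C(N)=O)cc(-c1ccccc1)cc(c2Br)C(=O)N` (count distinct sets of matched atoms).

2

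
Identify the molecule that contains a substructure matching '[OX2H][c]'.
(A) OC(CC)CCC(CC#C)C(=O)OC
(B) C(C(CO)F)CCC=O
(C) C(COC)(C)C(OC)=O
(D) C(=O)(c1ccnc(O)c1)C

D

[OX2H][c] describes a hydroxyl oxygen attached to an aromatic carbon (a phenol).
(A) has a hydroxyl group (-OH) but the -OH is on an aliphatic carbon, not an aromatic c.
(B) has a hydroxyl group (-OH) but the -OH is on an aliphatic carbon, not an aromatic c.
(C) has a methoxy ether (-OCH3) but the oxygen has H0, not H1.
(D) contains a hydroxyl group (-OH), which satisfies every atom and bond constraint.
So the answer is (D).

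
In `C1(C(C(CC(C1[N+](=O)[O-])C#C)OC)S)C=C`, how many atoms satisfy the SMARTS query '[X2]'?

The query [X2] means: any atom with exactly two total connections (bonds + H).
Check the 16 heavy atoms by environment: 7× C (X4) → no; 2× C (X2) → match; 1× S (X2) → match; 1× O (X2) → match; 2× C (X3) → no; 1× N (charge +1, X3) → no; 1× O (charge -1, X1) → no; 1× O (X1) → no.
Summing the matching environments: 2 + 1 + 1 = 4 matching atoms.

4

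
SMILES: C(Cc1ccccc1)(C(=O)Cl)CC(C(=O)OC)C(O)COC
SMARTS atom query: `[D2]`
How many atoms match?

The query [D2] means: atom with exactly two heavy-atom neighbours.
Check the 22 heavy atoms by environment: 3× C (D2) → match; 5× C (D3) → no; 3× O (D1) → no; 1× Cl (D1) → no; 2× O (D2) → match; 2× C (D1) → no; 1× c (aromatic, D3) → no; 5× c (aromatic, D2) → match.
Summing the matching environments: 3 + 2 + 5 = 10 matching atoms.

10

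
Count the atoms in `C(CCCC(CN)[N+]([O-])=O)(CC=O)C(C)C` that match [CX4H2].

5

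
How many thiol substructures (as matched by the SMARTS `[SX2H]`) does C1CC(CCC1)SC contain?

[SX2H] is the SMARTS for a thiol: an aliphatic sulfur with two connections, one being H.
The molecule has a methylthio ether (-SCH3), but the sulfur has H0 (bonded to two carbons), not H1; nothing else fits, so there are 0 matches.

0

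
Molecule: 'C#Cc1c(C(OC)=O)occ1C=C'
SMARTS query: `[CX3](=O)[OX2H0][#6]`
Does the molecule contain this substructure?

Yes

The pattern [CX3](=O)[OX2H0][#6] describes a carbonyl carbon bonded to an oxygen that is itself bonded to carbon (no H on that O) — an ester.
The molecule carries a methyl-ester group (-C(=O)OCH3), whose atoms satisfy every constraint of the query, so the pattern matches.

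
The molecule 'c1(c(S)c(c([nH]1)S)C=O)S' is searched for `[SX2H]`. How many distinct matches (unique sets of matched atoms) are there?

[SX2H] is the SMARTS for a thiol: an aliphatic sulfur with two connections, one being H.
The molecule carries 3 separate instances of a thiol (-SH) meeting every constraint; each maps to a distinct set of atoms, giving 3 matches.

3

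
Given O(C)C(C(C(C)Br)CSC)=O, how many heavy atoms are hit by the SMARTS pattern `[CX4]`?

6

Check the 11 heavy atoms by environment: 6× C (X4) → match; 1× C (X3) → no; 1× O (X1) → no; 1× O (X2) → no; 1× S (X2) → no; 1× Br (X1) → no.
That gives 6 matching atoms.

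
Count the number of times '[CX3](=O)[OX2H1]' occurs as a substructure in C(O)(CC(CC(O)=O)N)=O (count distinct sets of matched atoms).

[CX3](=O)[OX2H1] is the SMARTS for a carboxylic acid: an sp2 carbon double-bonded to O and single-bonded to an -OH oxygen.
The molecule carries 2 separate instances of a carboxylic acid group (-C(=O)OH) meeting every constraint; each maps to a distinct set of atoms, giving 2 matches.

2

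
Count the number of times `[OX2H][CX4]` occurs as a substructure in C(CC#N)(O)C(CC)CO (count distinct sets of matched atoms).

[OX2H][CX4] is the SMARTS for an aliphatic alcohol: a hydroxyl oxygen bound to an sp3 (X4) carbon.
The molecule carries 2 separate instances of a hydroxyl group (-OH) meeting every constraint; each maps to a distinct set of atoms, giving 2 matches.

2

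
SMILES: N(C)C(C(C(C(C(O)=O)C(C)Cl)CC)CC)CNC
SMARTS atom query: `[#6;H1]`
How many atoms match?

5

The query [#6;H1] means: any carbon bearing exactly one hydrogen.
Check the 19 heavy atoms by environment: 5× C (H3) → no; 5× C (H1) → match; 3× C (H2) → no; 2× N (H1) → no; 1× C (H0) → no; 1× O (H0) → no; 1× O (H1) → no; 1× Cl (H0) → no.
That gives 5 matching atoms.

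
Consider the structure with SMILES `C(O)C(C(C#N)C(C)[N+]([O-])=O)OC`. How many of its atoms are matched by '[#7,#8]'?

6

Check the 13 heavy atoms by environment: 7× C → no; 3× O → match; 1× N (charge +1) → match; 1× O (charge -1) → match; 1× N → match.
Summing the matching environments: 3 + 1 + 1 + 1 = 6 matching atoms.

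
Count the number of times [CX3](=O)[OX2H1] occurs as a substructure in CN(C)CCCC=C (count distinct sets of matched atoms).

0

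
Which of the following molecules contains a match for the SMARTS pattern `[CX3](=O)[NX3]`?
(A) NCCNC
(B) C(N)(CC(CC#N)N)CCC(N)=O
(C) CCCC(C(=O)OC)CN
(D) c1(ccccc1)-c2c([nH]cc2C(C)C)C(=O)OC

B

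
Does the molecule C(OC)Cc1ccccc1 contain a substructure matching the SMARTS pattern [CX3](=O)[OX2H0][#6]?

No

The pattern [CX3](=O)[OX2H0][#6] describes a carbonyl carbon bonded to an oxygen that is itself bonded to carbon (no H on that O) — an ester.
The closest candidate here is a methoxy ether (-OCH3), but the ether oxygen is not adjacent to a C=O carbon. No other fragment satisfies the full query, so there is no match.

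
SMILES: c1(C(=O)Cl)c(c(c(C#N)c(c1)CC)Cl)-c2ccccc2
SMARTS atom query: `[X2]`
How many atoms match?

1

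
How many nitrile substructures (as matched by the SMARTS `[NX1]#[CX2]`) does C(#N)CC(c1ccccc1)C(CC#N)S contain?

2

[NX1]#[CX2] is the SMARTS for a nitrile: a nitrogen triple-bonded to a two-connected carbon.
The molecule carries 2 separate instances of a nitrile (-C#N) meeting every constraint; each maps to a distinct set of atoms, giving 2 matches.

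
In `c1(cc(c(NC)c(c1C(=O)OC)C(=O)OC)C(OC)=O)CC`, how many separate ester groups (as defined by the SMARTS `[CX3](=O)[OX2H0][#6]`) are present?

3

[CX3](=O)[OX2H0][#6] is the SMARTS for an ester: a carbonyl carbon bonded to an oxygen that is itself bonded to carbon (no H on that O).
The molecule carries 3 separate instances of a methyl-ester group (-C(=O)OCH3) meeting every constraint; each maps to a distinct set of atoms, giving 3 matches.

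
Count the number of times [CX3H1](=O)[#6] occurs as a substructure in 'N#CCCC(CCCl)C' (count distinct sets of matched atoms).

0

[CX3H1](=O)[#6] is the SMARTS for an aldehyde: an sp2 carbon with one H, double-bonded to O and single-bonded to carbon.
No fragment in the molecule satisfies every constraint, giving 0 matches.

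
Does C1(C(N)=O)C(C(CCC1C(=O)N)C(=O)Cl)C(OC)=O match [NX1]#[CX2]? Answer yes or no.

The pattern [NX1]#[CX2] describes a nitrogen triple-bonded to a two-connected carbon — a nitrile.
The closest candidate here is a primary amide (-C(=O)NH2), but the nitrogen is NX3, not NX1. No other fragment satisfies the full query, so there is no match.

No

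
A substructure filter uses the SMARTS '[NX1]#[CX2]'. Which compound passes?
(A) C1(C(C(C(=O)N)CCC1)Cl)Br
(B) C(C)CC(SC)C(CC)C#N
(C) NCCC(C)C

[NX1]#[CX2] describes a nitrogen triple-bonded to a two-connected carbon (a nitrile).
(A) has a primary amide (-C(=O)NH2) but the nitrogen is NX3, not NX1.
(B) contains a nitrile (-C#N), which satisfies every atom and bond constraint.
(C) has a primary amino group (-NH2) but the nitrogen is NX3 (three connections), not NX1 triple-bonded.
So the answer is (B).

B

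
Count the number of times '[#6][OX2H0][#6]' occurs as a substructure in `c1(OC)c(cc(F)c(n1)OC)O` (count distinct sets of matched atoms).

2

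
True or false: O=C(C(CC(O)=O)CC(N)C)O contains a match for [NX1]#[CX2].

False

The pattern [NX1]#[CX2] describes a nitrogen triple-bonded to a two-connected carbon — a nitrile.
The closest candidate here is a primary amino group (-NH2), but the nitrogen is NX3 (three connections), not NX1 triple-bonded. No other fragment satisfies the full query, so there is no match.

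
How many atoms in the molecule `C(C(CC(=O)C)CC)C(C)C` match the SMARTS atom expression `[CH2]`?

3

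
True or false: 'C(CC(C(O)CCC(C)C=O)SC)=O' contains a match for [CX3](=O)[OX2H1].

False

The pattern [CX3](=O)[OX2H1] describes an sp2 carbon double-bonded to O and single-bonded to an -OH oxygen — a carboxylic acid.
The closest candidate here is an aldehyde (-CHO), but there is no singly-bonded oxygen on the carbonyl carbon. No other fragment satisfies the full query, so there is no match.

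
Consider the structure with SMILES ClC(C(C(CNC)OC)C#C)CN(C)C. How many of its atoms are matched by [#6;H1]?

Check the 15 heavy atoms by environment: 2× C (H2) → no; 4× C (H1) → match; 1× N (H1) → no; 4× C (H3) → no; 1× N (H0) → no; 1× C (H0) → no; 1× Cl (H0) → no; 1× O (H0) → no.
That gives 4 matching atoms.

4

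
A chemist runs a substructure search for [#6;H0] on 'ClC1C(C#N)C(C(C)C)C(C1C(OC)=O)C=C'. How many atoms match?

2

The query [#6;H0] means: any carbon with no attached hydrogen.
Check the 17 heavy atoms by environment: 7× C (H1) → no; 1× C (H2) → no; 2× C (H0) → match; 1× N (H0) → no; 2× O (H0) → no; 3× C (H3) → no; 1× Cl (H0) → no.
That gives 2 matching atoms.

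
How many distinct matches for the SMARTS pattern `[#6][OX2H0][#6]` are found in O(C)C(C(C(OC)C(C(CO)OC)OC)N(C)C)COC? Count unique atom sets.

5

[#6][OX2H0][#6] is the SMARTS for an ether: an aliphatic oxygen bridging two carbons with no H on the oxygen.
The molecule carries 5 separate instances of a methoxy ether (-OCH3) meeting every constraint; each maps to a distinct set of atoms, giving 5 matches.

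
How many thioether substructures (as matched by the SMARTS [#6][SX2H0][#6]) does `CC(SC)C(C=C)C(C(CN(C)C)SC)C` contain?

2

[#6][SX2H0][#6] is the SMARTS for a thioether: an aliphatic sulfur bridging two carbons with no H on the sulfur.
The molecule carries 2 separate instances of a methylthio ether (-SCH3) meeting every constraint; each maps to a distinct set of atoms, giving 2 matches.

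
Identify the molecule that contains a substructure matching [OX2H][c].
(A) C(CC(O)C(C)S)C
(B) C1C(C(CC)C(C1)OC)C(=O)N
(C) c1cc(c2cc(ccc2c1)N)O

C

[OX2H][c] describes a hydroxyl oxygen attached to an aromatic carbon (a phenol).
(A) has a hydroxyl group (-OH) but the -OH is on an aliphatic carbon, not an aromatic c.
(B) has a methoxy ether (-OCH3) but the oxygen has H0, not H1.
(C) contains a hydroxyl group (-OH), which satisfies every atom and bond constraint.
So the answer is (C).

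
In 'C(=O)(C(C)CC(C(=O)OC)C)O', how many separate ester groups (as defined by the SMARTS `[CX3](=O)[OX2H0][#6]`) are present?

[CX3](=O)[OX2H0][#6] is the SMARTS for an ester: a carbonyl carbon bonded to an oxygen that is itself bonded to carbon (no H on that O).
Exactly one fragment in the molecule meets all constraints, giving 1 match.

1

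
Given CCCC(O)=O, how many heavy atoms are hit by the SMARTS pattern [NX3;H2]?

Check the 6 heavy atoms by environment: 2× C (H2, X4) → no; 1× C (H3, X4) → no; 1× C (H0, X3) → no; 1× O (H0, X1) → no; 1× O (H1, X2) → no.
No environment satisfies the query, so 0 matching atoms.

0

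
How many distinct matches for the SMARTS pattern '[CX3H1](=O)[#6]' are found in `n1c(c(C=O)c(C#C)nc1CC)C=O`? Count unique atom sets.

2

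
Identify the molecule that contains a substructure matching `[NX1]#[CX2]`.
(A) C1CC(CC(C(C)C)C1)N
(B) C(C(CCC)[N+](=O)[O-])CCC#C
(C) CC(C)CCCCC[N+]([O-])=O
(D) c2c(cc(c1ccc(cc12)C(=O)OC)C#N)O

D

[NX1]#[CX2] describes a nitrogen triple-bonded to a two-connected carbon (a nitrile).
(A) has a primary amino group (-NH2) but the nitrogen is NX3 (three connections), not NX1 triple-bonded.
(B) has a nitro group (-[N+](=O)[O-]) but there is no C#N triple bond.
(C) has a nitro group (-[N+](=O)[O-]) but there is no C#N triple bond.
(D) contains a nitrile (-C#N), which satisfies every atom and bond constraint.
So the answer is (D).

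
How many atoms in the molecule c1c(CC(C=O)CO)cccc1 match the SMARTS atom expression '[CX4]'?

The query [CX4] means: C with X4: aliphatic carbon with exactly 4 total connections (bonds + H).
Check the 12 heavy atoms by environment: 3× C (X4) → match; 6× c (aromatic, X3) → no; 1× C (X3) → no; 1× O (X1) → no; 1× O (X2) → no.
That gives 3 matching atoms.

3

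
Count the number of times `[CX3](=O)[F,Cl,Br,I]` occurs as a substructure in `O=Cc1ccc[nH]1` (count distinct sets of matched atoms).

0

[CX3](=O)[F,Cl,Br,I] is the SMARTS for an acyl halide: a carbonyl carbon bonded to a halogen.
No fragment in the molecule satisfies every constraint, giving 0 matches.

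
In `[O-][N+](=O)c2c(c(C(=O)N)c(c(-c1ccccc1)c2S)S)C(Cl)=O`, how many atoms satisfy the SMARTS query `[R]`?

12

Check the 23 heavy atoms by environment: 12× c (aromatic, in 6-ring) → match; 2× C (acyclic) → no; 3× O (acyclic) → no; 1× N (acyclic) → no; 2× S (acyclic) → no; 1× N (charge +1, acyclic) → no; 1× O (charge -1, acyclic) → no; 1× Cl (acyclic) → no.
That gives 12 matching atoms.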